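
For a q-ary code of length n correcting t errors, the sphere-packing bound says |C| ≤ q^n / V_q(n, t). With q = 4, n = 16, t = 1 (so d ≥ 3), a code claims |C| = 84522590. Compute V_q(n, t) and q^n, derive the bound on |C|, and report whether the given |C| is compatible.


V_q(n, t) = 49, q^n = 4294967296, Hamming bound = 87652393, |C| = 84522590 ≤ bound (satisfied).

Step 1: Compute V_q(n, t) = Σ_{j=0}^1 C(n, j) (q−1)^j.
  j = 0: C(16,0)·(3)^0 = 1·1 = 1.
  j = 1: C(16,1)·(3)^1 = 16·3 = 48.
  V_q(n, t) = 1 + 48 = 49.
Step 2: q^n = 4^16 = 4294967296.
Step 3: Hamming bound ⌊q^n / V_q(n,t)⌋ = ⌊4294967296/49⌋ = 87652393.
Step 4: Compare |C| = 84522590 to 87652393: satisfied.
The claimed |C| lies below the Hamming bound.


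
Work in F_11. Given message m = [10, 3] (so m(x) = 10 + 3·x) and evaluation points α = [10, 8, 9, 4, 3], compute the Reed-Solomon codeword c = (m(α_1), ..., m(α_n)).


c = [7, 1, 4, 0, 8]

Message polynomial: m(x) = 10 + 3·x (mod 11).
For each evaluation point α_i, compute m(α_i) mod 11:
  α_1 = 10: Horner steps 3 → 7, so m(10) = 7.
  α_2 = 8: Horner steps 3 → 1, so m(8) = 1.
  α_3 = 9: Horner steps 3 → 4, so m(9) = 4.
  α_4 = 4: Horner steps 3 → 0, so m(4) = 0.
  α_5 = 3: Horner steps 3 → 8, so m(3) = 8.
Codeword c = [7, 1, 4, 0, 8] ∈ F_11^5.


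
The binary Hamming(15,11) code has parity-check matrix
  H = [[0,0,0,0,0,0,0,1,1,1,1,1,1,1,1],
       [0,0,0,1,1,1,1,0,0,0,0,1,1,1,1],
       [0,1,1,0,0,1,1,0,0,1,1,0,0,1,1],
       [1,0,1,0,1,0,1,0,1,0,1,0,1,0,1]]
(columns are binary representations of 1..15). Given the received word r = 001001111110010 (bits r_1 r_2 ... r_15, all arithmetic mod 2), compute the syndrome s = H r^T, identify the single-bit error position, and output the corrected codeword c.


s = (1, 1, 0, 0)^T, error position = 12, corrected codeword c = 001001111111010

Compute s = H r^T mod 2 one row at a time:
  s_1 = 1 + 1 + 1 + 1 + 0 + 0 + 1 + 0 = 5 ≡ 1 (mod 2).
  s_2 = 0 + 0 + 1 + 1 + 0 + 0 + 1 + 0 = 3 ≡ 1 (mod 2).
  s_3 = 0 + 1 + 1 + 1 + 1 + 1 + 1 + 0 = 6 ≡ 0 (mod 2).
  s_4 = 0 + 1 + 0 + 1 + 1 + 1 + 0 + 0 = 4 ≡ 0 (mod 2).
s = (1, 1, 0, 0)^T — this equals column 12 of H (binary 1100), so error is at position 12.
Correct: flip bit 12 of r = 001001111110010 to get c = 001001111111010.


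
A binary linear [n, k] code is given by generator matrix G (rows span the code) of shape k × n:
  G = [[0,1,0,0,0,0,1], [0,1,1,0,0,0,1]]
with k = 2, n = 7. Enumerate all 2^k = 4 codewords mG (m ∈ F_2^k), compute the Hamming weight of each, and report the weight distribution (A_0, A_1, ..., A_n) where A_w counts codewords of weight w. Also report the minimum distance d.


Weight distribution: A_0 = 1, A_1 = 1, A_2 = 1, A_3 = 1. Minimum distance d = 1.

Enumerate all 2^2 = 4 messages m ∈ F_2^2.
For each, compute codeword c = mG in F_2^7, then tally its weight.
  m = 00 → c = 0000000, weight = 0.
  m = 10 → c = 0100001, weight = 2.
  m = 01 → c = 0110001, weight = 3.
  m = 11 → c = 0010000, weight = 1.
Tally weights:
  weight 0: 1 codewords.
  weight 1: 1 codewords.
  weight 2: 1 codewords.
  weight 3: 1 codewords.
Minimum distance d = smallest w > 0 with A_w > 0 = 1.
Sanity: Σ A_w = 4 = 2^2 = 4 ✓.


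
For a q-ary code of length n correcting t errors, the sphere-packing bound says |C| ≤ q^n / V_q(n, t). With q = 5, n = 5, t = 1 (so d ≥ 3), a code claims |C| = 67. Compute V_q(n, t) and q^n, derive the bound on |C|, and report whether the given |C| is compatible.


V_q(n, t) = 21, q^n = 3125, Hamming bound = 148, |C| = 67 ≤ bound (satisfied).

Step 1: Compute V_q(n, t) = Σ_{j=0}^1 C(n, j) (q−1)^j.
  j = 0: C(5,0)·(4)^0 = 1·1 = 1.
  j = 1: C(5,1)·(4)^1 = 5·4 = 20.
  V_q(n, t) = 1 + 20 = 21.
Step 2: q^n = 5^5 = 3125.
Step 3: Hamming bound ⌊q^n / V_q(n,t)⌋ = ⌊3125/21⌋ = 148.
Step 4: Compare |C| = 67 to 148: satisfied.
The claimed |C| lies below the Hamming bound.


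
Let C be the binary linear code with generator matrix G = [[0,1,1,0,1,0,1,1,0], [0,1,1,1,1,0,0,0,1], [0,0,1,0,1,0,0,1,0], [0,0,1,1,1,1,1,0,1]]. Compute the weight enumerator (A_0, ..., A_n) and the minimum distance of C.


Weight distribution: A_0 = 1, A_1 = 1, A_2 = 1, A_3 = 2, A_4 = 3, A_5 = 5, A_6 = 3. Minimum distance d = 1.

Enumerate all 2^4 = 16 messages m ∈ F_2^4.
For each, compute codeword c = mG in F_2^9, then tally its weight.
  m = 0000 → c = 000000000, weight = 0.
  m = 1000 → c = 011010110, weight = 5.
  m = 0100 → c = 011110001, weight = 5.
  m = 1100 → c = 000100111, weight = 4.
  m = 0010 → c = 001010010, weight = 3.
  m = 1010 → c = 010000100, weight = 2.
  m = 0110 → c = 010100011, weight = 4.
  m = 1110 → c = 001110101, weight = 5.
  m = 0001 → c = 001111101, weight = 6.
  m = 1001 → c = 010101011, weight = 5.
  m = 0101 → c = 010001100, weight = 3.
  m = 1101 → c = 001011010, weight = 4.
  m = 0011 → c = 000101111, weight = 5.
  m = 1011 → c = 011111001, weight = 6.
  m = 0111 → c = 011011110, weight = 6.
  m = 1111 → c = 000001000, weight = 1.
Tally weights:
  weight 0: 1 codewords.
  weight 1: 1 codewords.
  weight 2: 1 codewords.
  weight 3: 2 codewords.
  weight 4: 3 codewords.
  weight 5: 5 codewords.
  weight 6: 3 codewords.
Minimum distance d = smallest w > 0 with A_w > 0 = 1.
Sanity: Σ A_w = 16 = 2^4 = 16 ✓.


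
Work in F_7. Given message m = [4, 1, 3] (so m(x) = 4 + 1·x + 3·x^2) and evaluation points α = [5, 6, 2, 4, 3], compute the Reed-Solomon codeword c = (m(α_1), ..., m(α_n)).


c = [0, 6, 4, 0, 6]

Message polynomial: m(x) = 4 + 1·x + 3·x^2 (mod 7).
For each evaluation point α_i, compute m(α_i) mod 7:
  α_1 = 5: Horner steps 3 → 2 → 0, so m(5) = 0.
  α_2 = 6: Horner steps 3 → 5 → 6, so m(6) = 6.
  α_3 = 2: Horner steps 3 → 0 → 4, so m(2) = 4.
  α_4 = 4: Horner steps 3 → 6 → 0, so m(4) = 0.
  α_5 = 3: Horner steps 3 → 3 → 6, so m(3) = 6.
Codeword c = [0, 6, 4, 0, 6] ∈ F_7^5.


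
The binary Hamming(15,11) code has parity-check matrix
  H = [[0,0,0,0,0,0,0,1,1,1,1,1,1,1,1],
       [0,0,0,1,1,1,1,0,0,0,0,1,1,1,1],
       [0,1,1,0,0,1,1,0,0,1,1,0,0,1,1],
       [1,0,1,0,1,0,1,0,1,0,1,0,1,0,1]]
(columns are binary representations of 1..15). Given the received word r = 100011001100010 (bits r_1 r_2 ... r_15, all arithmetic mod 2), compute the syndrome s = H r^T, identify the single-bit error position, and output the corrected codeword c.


s = (1, 1, 1, 1)^T, error position = 15, corrected codeword c = 100011001100011

Compute s = H r^T mod 2 one row at a time:
  s_1 = 0 + 1 + 1 + 0 + 0 + 0 + 1 + 0 = 3 ≡ 1 (mod 2).
  s_2 = 0 + 1 + 1 + 0 + 0 + 0 + 1 + 0 = 3 ≡ 1 (mod 2).
  s_3 = 0 + 0 + 1 + 0 + 1 + 0 + 1 + 0 = 3 ≡ 1 (mod 2).
  s_4 = 1 + 0 + 1 + 0 + 1 + 0 + 0 + 0 = 3 ≡ 1 (mod 2).
s = (1, 1, 1, 1)^T — this equals column 15 of H (binary 1111), so error is at position 15.
Correct: flip bit 15 of r = 100011001100010 to get c = 100011001100011.


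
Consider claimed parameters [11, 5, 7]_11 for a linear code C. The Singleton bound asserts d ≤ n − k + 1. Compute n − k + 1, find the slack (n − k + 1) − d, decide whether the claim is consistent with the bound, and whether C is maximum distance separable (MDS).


Singleton RHS = n − k + 1 = 7, slack = 0, bound satisfied, MDS.

Singleton bound: d ≤ n − k + 1.
Here n = 11, k = 5, so n − k + 1 = 7.
Given d = 7, check d ≤ 7: YES.
Slack = (n − k + 1) − d = 0.
The code is MDS (slack = 0).
Description: the claimed parameters are [11, 5, 7]_11; such a code would be MDS (meets Singleton bound).


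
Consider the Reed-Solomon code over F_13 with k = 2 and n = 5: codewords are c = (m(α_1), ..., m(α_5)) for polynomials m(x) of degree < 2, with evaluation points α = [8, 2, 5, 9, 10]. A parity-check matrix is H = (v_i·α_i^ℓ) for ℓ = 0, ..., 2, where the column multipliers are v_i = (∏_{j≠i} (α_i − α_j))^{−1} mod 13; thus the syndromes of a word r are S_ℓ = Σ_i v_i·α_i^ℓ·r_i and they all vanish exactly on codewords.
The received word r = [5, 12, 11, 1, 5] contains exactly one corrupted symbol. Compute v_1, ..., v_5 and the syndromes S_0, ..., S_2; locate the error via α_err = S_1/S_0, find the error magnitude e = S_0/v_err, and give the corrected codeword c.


S = (6, 9, 7), error at position 1, error magnitude e = 8, c = [10, 12, 11, 1, 5].

Step 1: column multipliers v_i = (∏_{j≠i}(α_i − α_j))^{−1} mod 13.
  i = 1 (α = 8): (8−2)(8−5)(8−9)(8−10) = 6·3·(−1)·(−2) = 36 ≡ 10, so v_1 = 10^{−1} = 4 (mod 13).
  i = 2 (α = 2): (2−8)(2−5)(2−9)(2−10) = (−6)·(−3)·(−7)·(−8) = 1008 ≡ 7, so v_2 = 7^{−1} = 2 (mod 13).
  i = 3 (α = 5): (5−8)(5−2)(5−9)(5−10) = (−3)·3·(−4)·(−5) = −180 ≡ 2, so v_3 = 2^{−1} = 7 (mod 13).
  i = 4 (α = 9): (9−8)(9−2)(9−5)(9−10) = 1·7·4·(−1) = −28 ≡ 11, so v_4 = 11^{−1} = 6 (mod 13).
  i = 5 (α = 10): (10−8)(10−2)(10−5)(10−9) = 2·8·5·1 = 80 ≡ 2, so v_5 = 2^{−1} = 7 (mod 13).
  v = [4, 2, 7, 6, 7].
Step 2: syndromes of r = [5, 12, 11, 1, 5] (all sums mod 13).
  S_0 = Σ v_i r_i = 4·5 + 2·12 + 7·11 + 6·1 + 7·5 = 162 ≡ 6.
  S_1 = Σ v_i α_i r_i = 4·8·5 + 2·2·12 + 7·5·11 + 6·9·1 + 7·10·5 = 997 ≡ 9.
  α_i^2 mod 13 = [12, 4, 12, 3, 9].
  S_2 = Σ v_i α_i^2 r_i = 4·12·5 + 2·4·12 + 7·12·11 + 6·3·1 + 7·9·5 = 1593 ≡ 7.
  S = (6, 9, 7) ≠ 0, so r is not a codeword (an error is present).
Step 3: locate the error. For a single error e at position i, S_ℓ = v_i·e·α_i^ℓ, so α_err = S_1/S_0.
  S_0^{−1} = 6^{−1} = 11 (mod 13), so α_err = 9·11 = 99 ≡ 8 = α_1. Error position i = 1.
  Consistency check: S_2/S_1 = 7·3 = 21 ≡ 8 = α_err ✓ (single-error assumption holds).
Step 4: error magnitude e = S_0/v_1 = S_0·∏_{j≠1}(α_1 − α_j) = 6·10 = 60 ≡ 8 (mod 13).
Step 5: correct position 1: c_1 = r_1 − e = 5 − 8 ≡ 10 (mod 13). Hence c = [10, 12, 11, 1, 5].
  Check: interpolating c through the α_i gives m(x) = 4 + 4·x (degree < 2) with m(α_i) = c_i for every i, so c is indeed a codeword.


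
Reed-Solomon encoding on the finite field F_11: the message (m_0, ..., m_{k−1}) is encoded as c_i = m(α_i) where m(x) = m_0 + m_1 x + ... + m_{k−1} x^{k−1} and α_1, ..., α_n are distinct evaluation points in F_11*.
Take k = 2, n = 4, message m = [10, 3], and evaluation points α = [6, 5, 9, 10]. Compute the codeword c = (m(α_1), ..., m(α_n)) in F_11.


c = [6, 3, 4, 7]

Message polynomial: m(x) = 10 + 3·x (mod 11).
For each evaluation point α_i, compute m(α_i) mod 11:
  α_1 = 6: Horner steps 3 → 6, so m(6) = 6.
  α_2 = 5: Horner steps 3 → 3, so m(5) = 3.
  α_3 = 9: Horner steps 3 → 4, so m(9) = 4.
  α_4 = 10: Horner steps 3 → 7, so m(10) = 7.
Codeword c = [6, 3, 4, 7] ∈ F_11^4.


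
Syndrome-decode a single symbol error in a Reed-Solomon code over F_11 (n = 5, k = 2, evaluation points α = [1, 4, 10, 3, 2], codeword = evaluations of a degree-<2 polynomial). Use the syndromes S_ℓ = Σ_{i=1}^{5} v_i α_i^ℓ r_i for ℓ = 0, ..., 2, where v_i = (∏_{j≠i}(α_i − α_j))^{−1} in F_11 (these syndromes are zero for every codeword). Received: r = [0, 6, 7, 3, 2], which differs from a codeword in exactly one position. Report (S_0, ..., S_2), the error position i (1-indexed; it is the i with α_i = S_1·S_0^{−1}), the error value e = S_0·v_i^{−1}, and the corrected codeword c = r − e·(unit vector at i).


S = (7, 10, 8), error at position 4, error magnitude e = 10, c = [0, 6, 7, 4, 2].

Step 1: column multipliers v_i = (∏_{j≠i}(α_i − α_j))^{−1} mod 11.
  i = 1 (α = 1): (1−4)(1−10)(1−3)(1−2) = (−3)·(−9)·(−2)·(−1) = 54 ≡ 10, so v_1 = 10^{−1} = 10 (mod 11).
  i = 2 (α = 4): (4−1)(4−10)(4−3)(4−2) = 3·(−6)·1·2 = −36 ≡ 8, so v_2 = 8^{−1} = 7 (mod 11).
  i = 3 (α = 10): (10−1)(10−4)(10−3)(10−2) = 9·6·7·8 = 3024 ≡ 10, so v_3 = 10^{−1} = 10 (mod 11).
  i = 4 (α = 3): (3−1)(3−4)(3−10)(3−2) = 2·(−1)·(−7)·1 = 14 ≡ 3, so v_4 = 3^{−1} = 4 (mod 11).
  i = 5 (α = 2): (2−1)(2−4)(2−10)(2−3) = 1·(−2)·(−8)·(−1) = −16 ≡ 6, so v_5 = 6^{−1} = 2 (mod 11).
  v = [10, 7, 10, 4, 2].
Step 2: syndromes of r = [0, 6, 7, 3, 2] (all sums mod 11).
  S_0 = Σ v_i r_i = 10·0 + 7·6 + 10·7 + 4·3 + 2·2 = 128 ≡ 7.
  S_1 = Σ v_i α_i r_i = 10·1·0 + 7·4·6 + 10·10·7 + 4·3·3 + 2·2·2 = 912 ≡ 10.
  α_i^2 mod 11 = [1, 5, 1, 9, 4].
  S_2 = Σ v_i α_i^2 r_i = 10·1·0 + 7·5·6 + 10·1·7 + 4·9·3 + 2·4·2 = 404 ≡ 8.
  S = (7, 10, 8) ≠ 0, so r is not a codeword (an error is present).
Step 3: locate the error. For a single error e at position i, S_ℓ = v_i·e·α_i^ℓ, so α_err = S_1/S_0.
  S_0^{−1} = 7^{−1} = 8 (mod 11), so α_err = 10·8 = 80 ≡ 3 = α_4. Error position i = 4.
  Consistency check: S_2/S_1 = 8·10 = 80 ≡ 3 = α_err ✓ (single-error assumption holds).
Step 4: error magnitude e = S_0/v_4 = S_0·∏_{j≠4}(α_4 − α_j) = 7·3 = 21 ≡ 10 (mod 11).
Step 5: correct position 4: c_4 = r_4 − e = 3 − 10 ≡ 4 (mod 11). Hence c = [0, 6, 7, 4, 2].
  Check: interpolating c through the α_i gives m(x) = 9 + 2·x (degree < 2) with m(α_i) = c_i for every i, so c is indeed a codeword.


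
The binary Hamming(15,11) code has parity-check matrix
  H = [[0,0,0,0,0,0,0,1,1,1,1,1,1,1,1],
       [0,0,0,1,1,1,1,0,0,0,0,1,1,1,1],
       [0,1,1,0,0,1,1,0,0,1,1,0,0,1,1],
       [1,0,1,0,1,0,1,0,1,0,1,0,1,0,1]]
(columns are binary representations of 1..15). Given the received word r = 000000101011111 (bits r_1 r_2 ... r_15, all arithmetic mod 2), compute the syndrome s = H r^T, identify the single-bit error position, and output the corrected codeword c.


s = (0, 1, 0, 1)^T, error position = 5, corrected codeword c = 000010101011111

Compute s = H r^T mod 2 one row at a time:
  s_1 = 0 + 1 + 0 + 1 + 1 + 1 + 1 + 1 = 6 ≡ 0 (mod 2).
  s_2 = 0 + 0 + 0 + 1 + 1 + 1 + 1 + 1 = 5 ≡ 1 (mod 2).
  s_3 = 0 + 0 + 0 + 1 + 0 + 1 + 1 + 1 = 4 ≡ 0 (mod 2).
  s_4 = 0 + 0 + 0 + 1 + 1 + 1 + 1 + 1 = 5 ≡ 1 (mod 2).
s = (0, 1, 0, 1)^T — this equals column 5 of H (binary 0101), so error is at position 5.
Correct: flip bit 5 of r = 000000101011111 to get c = 000010101011111.


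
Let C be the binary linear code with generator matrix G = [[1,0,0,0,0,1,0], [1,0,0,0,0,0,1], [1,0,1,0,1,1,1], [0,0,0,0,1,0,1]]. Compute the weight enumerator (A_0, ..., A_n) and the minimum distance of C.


Weight distribution: A_0 = 1, A_1 = 1, A_2 = 6, A_3 = 6, A_4 = 1, A_5 = 1. Minimum distance d = 1.

Enumerate all 2^4 = 16 messages m ∈ F_2^4.
For each, compute codeword c = mG in F_2^7, then tally its weight.
  m = 0000 → c = 0000000, weight = 0.
  m = 1000 → c = 1000010, weight = 2.
  m = 0100 → c = 1000001, weight = 2.
  m = 1100 → c = 0000011, weight = 2.
  m = 0010 → c = 1010111, weight = 5.
  m = 1010 → c = 0010101, weight = 3.
  m = 0110 → c = 0010110, weight = 3.
  m = 1110 → c = 1010100, weight = 3.
  m = 0001 → c = 0000101, weight = 2.
  m = 1001 → c = 1000111, weight = 4.
  m = 0101 → c = 1000100, weight = 2.
  m = 1101 → c = 0000110, weight = 2.
  m = 0011 → c = 1010010, weight = 3.
  m = 1011 → c = 0010000, weight = 1.
  m = 0111 → c = 0010011, weight = 3.
  m = 1111 → c = 1010001, weight = 3.
Tally weights:
  weight 0: 1 codewords.
  weight 1: 1 codewords.
  weight 2: 6 codewords.
  weight 3: 6 codewords.
  weight 4: 1 codewords.
  weight 5: 1 codewords.
Minimum distance d = smallest w > 0 with A_w > 0 = 1.
Sanity: Σ A_w = 16 = 2^4 = 16 ✓.


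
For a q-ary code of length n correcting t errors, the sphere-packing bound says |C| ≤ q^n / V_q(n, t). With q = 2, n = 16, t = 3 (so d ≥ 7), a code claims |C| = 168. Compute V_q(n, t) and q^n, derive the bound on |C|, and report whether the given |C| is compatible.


V_q(n, t) = 697, q^n = 65536, Hamming bound = 94, |C| = 168 > bound (violated).

Step 1: Compute V_q(n, t) = Σ_{j=0}^3 C(n, j) (q−1)^j.
  j = 0: C(16,0)·(1)^0 = 1·1 = 1.
  j = 1: C(16,1)·(1)^1 = 16·1 = 16.
  j = 2: C(16,2)·(1)^2 = 120·1 = 120.
  j = 3: C(16,3)·(1)^3 = 560·1 = 560.
  V_q(n, t) = 1 + 16 + 120 + 560 = 697.
Step 2: q^n = 2^16 = 65536.
Step 3: Hamming bound ⌊q^n / V_q(n,t)⌋ = ⌊65536/697⌋ = 94.
Step 4: Compare |C| = 168 to 94: violated.
The claimed |C| lies above the Hamming bound, so no 2-ary code of length 16 with d ≥ 7 can have 168 codewords.


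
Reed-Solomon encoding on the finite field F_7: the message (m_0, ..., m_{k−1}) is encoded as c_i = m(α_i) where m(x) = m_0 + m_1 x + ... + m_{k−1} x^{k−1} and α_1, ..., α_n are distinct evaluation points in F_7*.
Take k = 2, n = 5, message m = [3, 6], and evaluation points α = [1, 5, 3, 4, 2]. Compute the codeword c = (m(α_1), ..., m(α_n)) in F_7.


c = [2, 5, 0, 6, 1]

Message polynomial: m(x) = 3 + 6·x (mod 7).
For each evaluation point α_i, compute m(α_i) mod 7:
  α_1 = 1: Horner steps 6 → 2, so m(1) = 2.
  α_2 = 5: Horner steps 6 → 5, so m(5) = 5.
  α_3 = 3: Horner steps 6 → 0, so m(3) = 0.
  α_4 = 4: Horner steps 6 → 6, so m(4) = 6.
  α_5 = 2: Horner steps 6 → 1, so m(2) = 1.
Codeword c = [2, 5, 0, 6, 1] ∈ F_7^5.


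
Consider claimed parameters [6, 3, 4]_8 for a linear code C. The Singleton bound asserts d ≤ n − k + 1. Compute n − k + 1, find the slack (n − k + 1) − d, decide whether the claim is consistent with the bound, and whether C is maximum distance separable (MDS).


Singleton RHS = n − k + 1 = 4, slack = 0, bound satisfied, MDS.

Singleton bound: d ≤ n − k + 1.
Here n = 6, k = 3, so n − k + 1 = 4.
Given d = 4, check d ≤ 4: YES.
Slack = (n − k + 1) − d = 0.
The code is MDS (slack = 0).
Description: the claimed parameters are [6, 3, 4]_8; such a code would be MDS (meets Singleton bound).


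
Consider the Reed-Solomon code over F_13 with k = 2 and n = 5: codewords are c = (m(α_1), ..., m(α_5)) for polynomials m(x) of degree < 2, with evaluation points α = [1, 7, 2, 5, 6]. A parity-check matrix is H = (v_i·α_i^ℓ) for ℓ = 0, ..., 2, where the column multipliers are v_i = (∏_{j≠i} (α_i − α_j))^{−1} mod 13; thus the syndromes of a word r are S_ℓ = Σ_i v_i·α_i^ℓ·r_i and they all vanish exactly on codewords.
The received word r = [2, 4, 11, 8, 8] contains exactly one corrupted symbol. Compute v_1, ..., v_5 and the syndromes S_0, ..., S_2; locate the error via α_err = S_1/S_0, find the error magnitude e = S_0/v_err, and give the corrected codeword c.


S = (2, 10, 11), error at position 4, error magnitude e = 9, c = [2, 4, 11, 12, 8].

Step 1: column multipliers v_i = (∏_{j≠i}(α_i − α_j))^{−1} mod 13.
  i = 1 (α = 1): (1−7)(1−2)(1−5)(1−6) = (−6)·(−1)·(−4)·(−5) = 120 ≡ 3, so v_1 = 3^{−1} = 9 (mod 13).
  i = 2 (α = 7): (7−1)(7−2)(7−5)(7−6) = 6·5·2·1 = 60 ≡ 8, so v_2 = 8^{−1} = 5 (mod 13).
  i = 3 (α = 2): (2−1)(2−7)(2−5)(2−6) = 1·(−5)·(−3)·(−4) = −60 ≡ 5, so v_3 = 5^{−1} = 8 (mod 13).
  i = 4 (α = 5): (5−1)(5−7)(5−2)(5−6) = 4·(−2)·3·(−1) = 24 ≡ 11, so v_4 = 11^{−1} = 6 (mod 13).
  i = 5 (α = 6): (6−1)(6−7)(6−2)(6−5) = 5·(−1)·4·1 = −20 ≡ 6, so v_5 = 6^{−1} = 11 (mod 13).
  v = [9, 5, 8, 6, 11].
Step 2: syndromes of r = [2, 4, 11, 8, 8] (all sums mod 13).
  S_0 = Σ v_i r_i = 9·2 + 5·4 + 8·11 + 6·8 + 11·8 = 262 ≡ 2.
  S_1 = Σ v_i α_i r_i = 9·1·2 + 5·7·4 + 8·2·11 + 6·5·8 + 11·6·8 = 1102 ≡ 10.
  α_i^2 mod 13 = [1, 10, 4, 12, 10].
  S_2 = Σ v_i α_i^2 r_i = 9·1·2 + 5·10·4 + 8·4·11 + 6·12·8 + 11·10·8 = 2026 ≡ 11.
  S = (2, 10, 11) ≠ 0, so r is not a codeword (an error is present).
Step 3: locate the error. For a single error e at position i, S_ℓ = v_i·e·α_i^ℓ, so α_err = S_1/S_0.
  S_0^{−1} = 2^{−1} = 7 (mod 13), so α_err = 10·7 = 70 ≡ 5 = α_4. Error position i = 4.
  Consistency check: S_2/S_1 = 11·4 = 44 ≡ 5 = α_err ✓ (single-error assumption holds).
Step 4: error magnitude e = S_0/v_4 = S_0·∏_{j≠4}(α_4 − α_j) = 2·11 = 22 ≡ 9 (mod 13).
Step 5: correct position 4: c_4 = r_4 − e = 8 − 9 ≡ 12 (mod 13). Hence c = [2, 4, 11, 12, 8].
  Check: interpolating c through the α_i gives m(x) = 6 + 9·x (degree < 2) with m(α_i) = c_i for every i, so c is indeed a codeword.


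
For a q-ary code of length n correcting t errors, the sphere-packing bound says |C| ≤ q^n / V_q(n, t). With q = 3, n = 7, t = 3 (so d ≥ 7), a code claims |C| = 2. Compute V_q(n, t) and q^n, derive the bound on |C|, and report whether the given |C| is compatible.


V_q(n, t) = 379, q^n = 2187, Hamming bound = 5, |C| = 2 ≤ bound (satisfied).

Step 1: Compute V_q(n, t) = Σ_{j=0}^3 C(n, j) (q−1)^j.
  j = 0: C(7,0)·(2)^0 = 1·1 = 1.
  j = 1: C(7,1)·(2)^1 = 7·2 = 14.
  j = 2: C(7,2)·(2)^2 = 21·4 = 84.
  j = 3: C(7,3)·(2)^3 = 35·8 = 280.
  V_q(n, t) = 1 + 14 + 84 + 280 = 379.
Step 2: q^n = 3^7 = 2187.
Step 3: Hamming bound ⌊q^n / V_q(n,t)⌋ = ⌊2187/379⌋ = 5.
Step 4: Compare |C| = 2 to 5: satisfied.
The claimed |C| lies below the Hamming bound.


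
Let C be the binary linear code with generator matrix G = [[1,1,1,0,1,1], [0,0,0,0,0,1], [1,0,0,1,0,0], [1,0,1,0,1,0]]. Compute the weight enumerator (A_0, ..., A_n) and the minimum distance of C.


Weight distribution: A_0 = 1, A_1 = 2, A_2 = 2, A_3 = 4, A_4 = 5, A_5 = 2. Minimum distance d = 1.

Enumerate all 2^4 = 16 messages m ∈ F_2^4.
For each, compute codeword c = mG in F_2^6, then tally its weight.
  m = 0000 → c = 000000, weight = 0.
  m = 1000 → c = 111011, weight = 5.
  m = 0100 → c = 000001, weight = 1.
  m = 1100 → c = 111010, weight = 4.
  m = 0010 → c = 100100, weight = 2.
  m = 1010 → c = 011111, weight = 5.
  m = 0110 → c = 100101, weight = 3.
  m = 1110 → c = 011110, weight = 4.
  m = 0001 → c = 101010, weight = 3.
  m = 1001 → c = 010001, weight = 2.
  m = 0101 → c = 101011, weight = 4.
  m = 1101 → c = 010000, weight = 1.
  m = 0011 → c = 001110, weight = 3.
  m = 1011 → c = 110101, weight = 4.
  m = 0111 → c = 001111, weight = 4.
  m = 1111 → c = 110100, weight = 3.
Tally weights:
  weight 0: 1 codewords.
  weight 1: 2 codewords.
  weight 2: 2 codewords.
  weight 3: 4 codewords.
  weight 4: 5 codewords.
  weight 5: 2 codewords.
Minimum distance d = smallest w > 0 with A_w > 0 = 1.
Sanity: Σ A_w = 16 = 2^4 = 16 ✓.


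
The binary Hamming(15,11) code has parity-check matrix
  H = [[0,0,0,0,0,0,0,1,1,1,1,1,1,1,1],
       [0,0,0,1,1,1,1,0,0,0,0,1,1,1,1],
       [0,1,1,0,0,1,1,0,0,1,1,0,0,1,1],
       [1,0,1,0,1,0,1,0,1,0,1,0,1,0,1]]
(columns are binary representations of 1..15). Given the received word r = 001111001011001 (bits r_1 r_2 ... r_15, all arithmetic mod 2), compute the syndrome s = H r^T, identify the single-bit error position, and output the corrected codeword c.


s = (0, 1, 0, 1)^T, error position = 5, corrected codeword c = 001101001011001

Compute s = H r^T mod 2 one row at a time:
  s_1 = 0 + 1 + 0 + 1 + 1 + 0 + 0 + 1 = 4 ≡ 0 (mod 2).
  s_2 = 1 + 1 + 1 + 0 + 1 + 0 + 0 + 1 = 5 ≡ 1 (mod 2).
  s_3 = 0 + 1 + 1 + 0 + 0 + 1 + 0 + 1 = 4 ≡ 0 (mod 2).
  s_4 = 0 + 1 + 1 + 0 + 1 + 1 + 0 + 1 = 5 ≡ 1 (mod 2).
s = (0, 1, 0, 1)^T — this equals column 5 of H (binary 0101), so error is at position 5.
Correct: flip bit 5 of r = 001111001011001 to get c = 001101001011001.


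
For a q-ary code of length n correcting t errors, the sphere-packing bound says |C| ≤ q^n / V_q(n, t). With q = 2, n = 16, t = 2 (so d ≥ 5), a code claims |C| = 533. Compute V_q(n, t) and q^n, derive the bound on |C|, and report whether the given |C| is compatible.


V_q(n, t) = 137, q^n = 65536, Hamming bound = 478, |C| = 533 > bound (violated).

Step 1: Compute V_q(n, t) = Σ_{j=0}^2 C(n, j) (q−1)^j.
  j = 0: C(16,0)·(1)^0 = 1·1 = 1.
  j = 1: C(16,1)·(1)^1 = 16·1 = 16.
  j = 2: C(16,2)·(1)^2 = 120·1 = 120.
  V_q(n, t) = 1 + 16 + 120 = 137.
Step 2: q^n = 2^16 = 65536.
Step 3: Hamming bound ⌊q^n / V_q(n,t)⌋ = ⌊65536/137⌋ = 478.
Step 4: Compare |C| = 533 to 478: violated.
The claimed |C| lies above the Hamming bound, so no 2-ary code of length 16 with d ≥ 5 can have 533 codewords.


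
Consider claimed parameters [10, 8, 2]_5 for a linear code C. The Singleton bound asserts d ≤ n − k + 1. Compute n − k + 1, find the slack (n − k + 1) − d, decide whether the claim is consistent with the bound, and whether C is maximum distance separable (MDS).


Singleton RHS = n − k + 1 = 3, slack = 1, bound satisfied, not MDS.

Singleton bound: d ≤ n − k + 1.
Here n = 10, k = 8, so n − k + 1 = 3.
Given d = 2, check d ≤ 3: YES.
Slack = (n − k + 1) − d = 1.
The code is NOT MDS (slack = 1 > 0).
Description: the claimed parameters are [10, 8, 2]_5; such a code would be non-MDS.


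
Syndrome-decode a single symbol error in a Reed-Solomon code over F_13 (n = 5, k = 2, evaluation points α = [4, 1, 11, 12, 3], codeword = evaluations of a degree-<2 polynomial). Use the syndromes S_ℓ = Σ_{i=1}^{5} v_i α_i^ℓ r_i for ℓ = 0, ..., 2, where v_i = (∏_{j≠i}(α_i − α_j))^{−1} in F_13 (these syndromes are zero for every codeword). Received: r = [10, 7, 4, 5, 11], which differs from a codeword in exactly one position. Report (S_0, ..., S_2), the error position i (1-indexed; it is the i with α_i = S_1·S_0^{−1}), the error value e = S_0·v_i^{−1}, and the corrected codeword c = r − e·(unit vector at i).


S = (11, 7, 8), error at position 5, error magnitude e = 2, c = [10, 7, 4, 5, 9].

Step 1: column multipliers v_i = (∏_{j≠i}(α_i − α_j))^{−1} mod 13.
  i = 1 (α = 4): (4−1)(4−11)(4−12)(4−3) = 3·(−7)·(−8)·1 = 168 ≡ 12, so v_1 = 12^{−1} = 12 (mod 13).
  i = 2 (α = 1): (1−4)(1−11)(1−12)(1−3) = (−3)·(−10)·(−11)·(−2) = 660 ≡ 10, so v_2 = 10^{−1} = 4 (mod 13).
  i = 3 (α = 11): (11−4)(11−1)(11−12)(11−3) = 7·10·(−1)·8 = −560 ≡ 12, so v_3 = 12^{−1} = 12 (mod 13).
  i = 4 (α = 12): (12−4)(12−1)(12−11)(12−3) = 8·11·1·9 = 792 ≡ 12, so v_4 = 12^{−1} = 12 (mod 13).
  i = 5 (α = 3): (3−4)(3−1)(3−11)(3−12) = (−1)·2·(−8)·(−9) = −144 ≡ 12, so v_5 = 12^{−1} = 12 (mod 13).
  v = [12, 4, 12, 12, 12].
Step 2: syndromes of r = [10, 7, 4, 5, 11] (all sums mod 13).
  S_0 = Σ v_i r_i = 12·10 + 4·7 + 12·4 + 12·5 + 12·11 = 388 ≡ 11.
  S_1 = Σ v_i α_i r_i = 12·4·10 + 4·1·7 + 12·11·4 + 12·12·5 + 12·3·11 = 2152 ≡ 7.
  α_i^2 mod 13 = [3, 1, 4, 1, 9].
  S_2 = Σ v_i α_i^2 r_i = 12·3·10 + 4·1·7 + 12·4·4 + 12·1·5 + 12·9·11 = 1828 ≡ 8.
  S = (11, 7, 8) ≠ 0, so r is not a codeword (an error is present).
Step 3: locate the error. For a single error e at position i, S_ℓ = v_i·e·α_i^ℓ, so α_err = S_1/S_0.
  S_0^{−1} = 11^{−1} = 6 (mod 13), so α_err = 7·6 = 42 ≡ 3 = α_5. Error position i = 5.
  Consistency check: S_2/S_1 = 8·2 = 16 ≡ 3 = α_err ✓ (single-error assumption holds).
Step 4: error magnitude e = S_0/v_5 = S_0·∏_{j≠5}(α_5 − α_j) = 11·12 = 132 ≡ 2 (mod 13).
Step 5: correct position 5: c_5 = r_5 − e = 11 − 2 ≡ 9 (mod 13). Hence c = [10, 7, 4, 5, 9].
  Check: interpolating c through the α_i gives m(x) = 6 + 1·x (degree < 2) with m(α_i) = c_i for every i, so c is indeed a codeword.


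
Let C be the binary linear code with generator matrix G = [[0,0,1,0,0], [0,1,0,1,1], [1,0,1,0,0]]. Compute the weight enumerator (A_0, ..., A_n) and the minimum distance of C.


Weight distribution: A_0 = 1, A_1 = 2, A_2 = 1, A_3 = 1, A_4 = 2, A_5 = 1. Minimum distance d = 1.

Enumerate all 2^3 = 8 messages m ∈ F_2^3.
For each, compute codeword c = mG in F_2^5, then tally its weight.
  m = 000 → c = 00000, weight = 0.
  m = 100 → c = 00100, weight = 1.
  m = 010 → c = 01011, weight = 3.
  m = 110 → c = 01111, weight = 4.
  m = 001 → c = 10100, weight = 2.
  m = 101 → c = 10000, weight = 1.
  m = 011 → c = 11111, weight = 5.
  m = 111 → c = 11011, weight = 4.
Tally weights:
  weight 0: 1 codewords.
  weight 1: 2 codewords.
  weight 2: 1 codewords.
  weight 3: 1 codewords.
  weight 4: 2 codewords.
  weight 5: 1 codewords.
Minimum distance d = smallest w > 0 with A_w > 0 = 1.
Sanity: Σ A_w = 8 = 2^3 = 8 ✓.


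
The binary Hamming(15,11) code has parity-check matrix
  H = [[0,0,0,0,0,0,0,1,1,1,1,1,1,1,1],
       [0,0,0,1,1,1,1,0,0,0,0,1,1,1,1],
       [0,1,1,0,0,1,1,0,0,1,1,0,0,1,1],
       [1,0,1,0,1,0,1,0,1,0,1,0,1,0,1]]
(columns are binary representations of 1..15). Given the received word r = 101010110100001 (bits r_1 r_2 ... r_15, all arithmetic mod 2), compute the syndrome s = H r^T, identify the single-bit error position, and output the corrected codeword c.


s = (1, 1, 0, 1)^T, error position = 13, corrected codeword c = 101010110100101

Compute s = H r^T mod 2 one row at a time:
  s_1 = 1 + 0 + 1 + 0 + 0 + 0 + 0 + 1 = 3 ≡ 1 (mod 2).
  s_2 = 0 + 1 + 0 + 1 + 0 + 0 + 0 + 1 = 3 ≡ 1 (mod 2).
  s_3 = 0 + 1 + 0 + 1 + 1 + 0 + 0 + 1 = 4 ≡ 0 (mod 2).
  s_4 = 1 + 1 + 1 + 1 + 0 + 0 + 0 + 1 = 5 ≡ 1 (mod 2).
s = (1, 1, 0, 1)^T — this equals column 13 of H (binary 1101), so error is at position 13.
Correct: flip bit 13 of r = 101010110100001 to get c = 101010110100101.


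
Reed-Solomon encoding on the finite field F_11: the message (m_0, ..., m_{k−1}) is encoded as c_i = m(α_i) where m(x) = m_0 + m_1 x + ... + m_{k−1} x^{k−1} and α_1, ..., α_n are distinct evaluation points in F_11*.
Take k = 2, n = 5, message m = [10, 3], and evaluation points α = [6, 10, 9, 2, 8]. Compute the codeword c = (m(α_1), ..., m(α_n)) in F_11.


c = [6, 7, 4, 5, 1]

Message polynomial: m(x) = 10 + 3·x (mod 11).
For each evaluation point α_i, compute m(α_i) mod 11:
  α_1 = 6: Horner steps 3 → 6, so m(6) = 6.
  α_2 = 10: Horner steps 3 → 7, so m(10) = 7.
  α_3 = 9: Horner steps 3 → 4, so m(9) = 4.
  α_4 = 2: Horner steps 3 → 5, so m(2) = 5.
  α_5 = 8: Horner steps 3 → 1, so m(8) = 1.
Codeword c = [6, 7, 4, 5, 1] ∈ F_11^5.


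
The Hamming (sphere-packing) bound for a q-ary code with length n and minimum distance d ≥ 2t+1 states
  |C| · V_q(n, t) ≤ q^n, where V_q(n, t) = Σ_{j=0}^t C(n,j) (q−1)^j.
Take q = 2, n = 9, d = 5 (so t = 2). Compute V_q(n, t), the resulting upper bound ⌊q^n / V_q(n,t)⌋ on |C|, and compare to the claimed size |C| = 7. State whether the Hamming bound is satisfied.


V_q(n, t) = 46, q^n = 512, Hamming bound = 11, |C| = 7 ≤ bound (satisfied).

Step 1: Compute V_q(n, t) = Σ_{j=0}^2 C(n, j) (q−1)^j.
  j = 0: C(9,0)·(1)^0 = 1·1 = 1.
  j = 1: C(9,1)·(1)^1 = 9·1 = 9.
  j = 2: C(9,2)·(1)^2 = 36·1 = 36.
  V_q(n, t) = 1 + 9 + 36 = 46.
Step 2: q^n = 2^9 = 512.
Step 3: Hamming bound ⌊q^n / V_q(n,t)⌋ = ⌊512/46⌋ = 11.
Step 4: Compare |C| = 7 to 11: satisfied.
The claimed |C| lies below the Hamming bound.


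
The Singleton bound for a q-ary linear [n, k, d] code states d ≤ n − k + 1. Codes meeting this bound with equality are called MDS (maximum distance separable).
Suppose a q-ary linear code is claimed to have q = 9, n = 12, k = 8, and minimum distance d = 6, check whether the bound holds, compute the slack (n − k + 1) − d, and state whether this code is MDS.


Singleton RHS = n − k + 1 = 5, slack = -1, bound violated (no such code; not MDS).

Singleton bound: d ≤ n − k + 1.
Here n = 12, k = 8, so n − k + 1 = 5.
Given d = 6, check d ≤ 5: NO.
Slack = (n − k + 1) − d = -1.
The slack is negative: d = 6 exceeds n − k + 1 = 5 by 1, so the Singleton bound is violated and no linear [12, 8, 6]_9 code can exist. In particular it is not MDS (MDS requires d = n − k + 1 exactly).
Description: the claimed parameters are [12, 8, 6]_9; such a code would be impossible (violates the Singleton bound).


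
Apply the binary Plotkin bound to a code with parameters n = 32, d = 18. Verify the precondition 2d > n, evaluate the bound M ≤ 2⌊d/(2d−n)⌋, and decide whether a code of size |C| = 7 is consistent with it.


Plotkin bound M ≤ 8; given |C| = 7 ≤ bound (satisfied).

Check applicability: 2d = 36, n = 32.
2d − n = 4 > 0, so Plotkin applies.
Compute d/(2d−n) = 18/4 ≈ 4.5000.
⌊d/(2d−n)⌋ = 4.
Plotkin bound: M ≤ 2·4 = 8.
Given |C| = 7, check: satisfied.
This |C| is below the Plotkin bound.


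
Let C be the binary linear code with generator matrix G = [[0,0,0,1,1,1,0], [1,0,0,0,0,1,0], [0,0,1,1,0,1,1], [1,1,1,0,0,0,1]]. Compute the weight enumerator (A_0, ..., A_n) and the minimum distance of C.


Weight distribution: A_0 = 1, A_2 = 2, A_3 = 5, A_4 = 5, A_5 = 2, A_7 = 1. Minimum distance d = 2.

Enumerate all 2^4 = 16 messages m ∈ F_2^4.
For each, compute codeword c = mG in F_2^7, then tally its weight.
  m = 0000 → c = 0000000, weight = 0.
  m = 1000 → c = 0001110, weight = 3.
  m = 0100 → c = 1000010, weight = 2.
  m = 1100 → c = 1001100, weight = 3.
  m = 0010 → c = 0011011, weight = 4.
  m = 1010 → c = 0010101, weight = 3.
  m = 0110 → c = 1011001, weight = 4.
  m = 1110 → c = 1010111, weight = 5.
  m = 0001 → c = 1110001, weight = 4.
  m = 1001 → c = 1111111, weight = 7.
  m = 0101 → c = 0110011, weight = 4.
  m = 1101 → c = 0111101, weight = 5.
  m = 0011 → c = 1101010, weight = 4.
  m = 1011 → c = 1100100, weight = 3.
  m = 0111 → c = 0101000, weight = 2.
  m = 1111 → c = 0100110, weight = 3.
Tally weights:
  weight 0: 1 codewords.
  weight 2: 2 codewords.
  weight 3: 5 codewords.
  weight 4: 5 codewords.
  weight 5: 2 codewords.
  weight 7: 1 codewords.
Minimum distance d = smallest w > 0 with A_w > 0 = 2.
Sanity: Σ A_w = 16 = 2^4 = 16 ✓.


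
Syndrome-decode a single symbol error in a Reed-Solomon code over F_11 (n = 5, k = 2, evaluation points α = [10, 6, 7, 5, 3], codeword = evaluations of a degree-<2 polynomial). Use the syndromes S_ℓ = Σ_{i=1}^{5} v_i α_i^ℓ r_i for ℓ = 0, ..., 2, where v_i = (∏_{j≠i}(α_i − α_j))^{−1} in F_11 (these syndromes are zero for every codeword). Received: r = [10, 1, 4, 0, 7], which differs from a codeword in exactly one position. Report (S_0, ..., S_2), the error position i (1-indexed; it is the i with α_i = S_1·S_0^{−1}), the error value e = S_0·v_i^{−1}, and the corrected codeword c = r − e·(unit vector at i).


S = (10, 5, 8), error at position 2, error magnitude e = 10, c = [10, 2, 4, 0, 7].

Step 1: column multipliers v_i = (∏_{j≠i}(α_i − α_j))^{−1} mod 11.
  i = 1 (α = 10): (10−6)(10−7)(10−5)(10−3) = 4·3·5·7 = 420 ≡ 2, so v_1 = 2^{−1} = 6 (mod 11).
  i = 2 (α = 6): (6−10)(6−7)(6−5)(6−3) = (−4)·(−1)·1·3 = 12 ≡ 1, so v_2 = 1^{−1} = 1 (mod 11).
  i = 3 (α = 7): (7−10)(7−6)(7−5)(7−3) = (−3)·1·2·4 = −24 ≡ 9, so v_3 = 9^{−1} = 5 (mod 11).
  i = 4 (α = 5): (5−10)(5−6)(5−7)(5−3) = (−5)·(−1)·(−2)·2 = −20 ≡ 2, so v_4 = 2^{−1} = 6 (mod 11).
  i = 5 (α = 3): (3−10)(3−6)(3−7)(3−5) = (−7)·(−3)·(−4)·(−2) = 168 ≡ 3, so v_5 = 3^{−1} = 4 (mod 11).
  v = [6, 1, 5, 6, 4].
Step 2: syndromes of r = [10, 1, 4, 0, 7] (all sums mod 11).
  S_0 = Σ v_i r_i = 6·10 + 1·1 + 5·4 + 6·0 + 4·7 = 109 ≡ 10.
  S_1 = Σ v_i α_i r_i = 6·10·10 + 1·6·1 + 5·7·4 + 6·5·0 + 4·3·7 = 830 ≡ 5.
  α_i^2 mod 11 = [1, 3, 5, 3, 9].
  S_2 = Σ v_i α_i^2 r_i = 6·1·10 + 1·3·1 + 5·5·4 + 6·3·0 + 4·9·7 = 415 ≡ 8.
  S = (10, 5, 8) ≠ 0, so r is not a codeword (an error is present).
Step 3: locate the error. For a single error e at position i, S_ℓ = v_i·e·α_i^ℓ, so α_err = S_1/S_0.
  S_0^{−1} = 10^{−1} = 10 (mod 11), so α_err = 5·10 = 50 ≡ 6 = α_2. Error position i = 2.
  Consistency check: S_2/S_1 = 8·9 = 72 ≡ 6 = α_err ✓ (single-error assumption holds).
Step 4: error magnitude e = S_0/v_2 = S_0·∏_{j≠2}(α_2 − α_j) = 10·1 = 10 ≡ 10 (mod 11).
Step 5: correct position 2: c_2 = r_2 − e = 1 − 10 ≡ 2 (mod 11). Hence c = [10, 2, 4, 0, 7].
  Check: interpolating c through the α_i gives m(x) = 1 + 2·x (degree < 2) with m(α_i) = c_i for every i, so c is indeed a codeword.


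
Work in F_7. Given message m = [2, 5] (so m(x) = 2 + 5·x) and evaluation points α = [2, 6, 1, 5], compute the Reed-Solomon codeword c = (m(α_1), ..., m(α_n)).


c = [5, 4, 0, 6]

Message polynomial: m(x) = 2 + 5·x (mod 7).
For each evaluation point α_i, compute m(α_i) mod 7:
  α_1 = 2: Horner steps 5 → 5, so m(2) = 5.
  α_2 = 6: Horner steps 5 → 4, so m(6) = 4.
  α_3 = 1: Horner steps 5 → 0, so m(1) = 0.
  α_4 = 5: Horner steps 5 → 6, so m(5) = 6.
Codeword c = [5, 4, 0, 6] ∈ F_7^4.


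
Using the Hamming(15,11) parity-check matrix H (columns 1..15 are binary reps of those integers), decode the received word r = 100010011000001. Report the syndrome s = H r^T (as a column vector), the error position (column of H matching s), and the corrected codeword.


s = (1, 0, 1, 0)^T, error position = 10, corrected codeword c = 100010011100001

Compute s = H r^T mod 2 one row at a time:
  s_1 = 1 + 1 + 0 + 0 + 0 + 0 + 0 + 1 = 3 ≡ 1 (mod 2).
  s_2 = 0 + 1 + 0 + 0 + 0 + 0 + 0 + 1 = 2 ≡ 0 (mod 2).
  s_3 = 0 + 0 + 0 + 0 + 0 + 0 + 0 + 1 = 1 ≡ 1 (mod 2).
  s_4 = 1 + 0 + 1 + 0 + 1 + 0 + 0 + 1 = 4 ≡ 0 (mod 2).
s = (1, 0, 1, 0)^T — this equals column 10 of H (binary 1010), so error is at position 10.
Correct: flip bit 10 of r = 100010011000001 to get c = 100010011100001.


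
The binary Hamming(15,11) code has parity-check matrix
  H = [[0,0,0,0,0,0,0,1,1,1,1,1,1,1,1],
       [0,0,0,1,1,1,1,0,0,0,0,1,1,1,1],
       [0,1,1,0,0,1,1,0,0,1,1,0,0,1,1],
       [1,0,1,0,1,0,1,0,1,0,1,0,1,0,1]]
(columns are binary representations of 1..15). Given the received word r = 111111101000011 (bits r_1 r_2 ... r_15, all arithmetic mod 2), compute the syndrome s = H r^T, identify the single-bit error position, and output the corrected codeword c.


s = (1, 0, 0, 0)^T, error position = 8, corrected codeword c = 111111111000011

Compute s = H r^T mod 2 one row at a time:
  s_1 = 0 + 1 + 0 + 0 + 0 + 0 + 1 + 1 = 3 ≡ 1 (mod 2).
  s_2 = 1 + 1 + 1 + 1 + 0 + 0 + 1 + 1 = 6 ≡ 0 (mod 2).
  s_3 = 1 + 1 + 1 + 1 + 0 + 0 + 1 + 1 = 6 ≡ 0 (mod 2).
  s_4 = 1 + 1 + 1 + 1 + 1 + 0 + 0 + 1 = 6 ≡ 0 (mod 2).
s = (1, 0, 0, 0)^T — this equals column 8 of H (binary 1000), so error is at position 8.
Correct: flip bit 8 of r = 111111101000011 to get c = 111111111000011.


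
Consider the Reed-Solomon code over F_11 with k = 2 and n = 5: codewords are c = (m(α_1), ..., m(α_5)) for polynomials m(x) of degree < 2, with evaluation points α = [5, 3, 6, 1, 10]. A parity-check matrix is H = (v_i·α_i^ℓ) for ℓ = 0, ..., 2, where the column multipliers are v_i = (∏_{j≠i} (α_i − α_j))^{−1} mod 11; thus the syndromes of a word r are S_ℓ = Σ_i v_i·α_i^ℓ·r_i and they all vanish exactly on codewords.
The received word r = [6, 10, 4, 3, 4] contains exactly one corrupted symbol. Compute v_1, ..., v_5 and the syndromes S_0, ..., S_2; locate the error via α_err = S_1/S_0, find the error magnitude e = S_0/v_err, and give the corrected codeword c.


S = (5, 6, 5), error at position 5, error magnitude e = 8, c = [6, 10, 4, 3, 7].

Step 1: column multipliers v_i = (∏_{j≠i}(α_i − α_j))^{−1} mod 11.
  i = 1 (α = 5): (5−3)(5−6)(5−1)(5−10) = 2·(−1)·4·(−5) = 40 ≡ 7, so v_1 = 7^{−1} = 8 (mod 11).
  i = 2 (α = 3): (3−5)(3−6)(3−1)(3−10) = (−2)·(−3)·2·(−7) = −84 ≡ 4, so v_2 = 4^{−1} = 3 (mod 11).
  i = 3 (α = 6): (6−5)(6−3)(6−1)(6−10) = 1·3·5·(−4) = −60 ≡ 6, so v_3 = 6^{−1} = 2 (mod 11).
  i = 4 (α = 1): (1−5)(1−3)(1−6)(1−10) = (−4)·(−2)·(−5)·(−9) = 360 ≡ 8, so v_4 = 8^{−1} = 7 (mod 11).
  i = 5 (α = 10): (10−5)(10−3)(10−6)(10−1) = 5·7·4·9 = 1260 ≡ 6, so v_5 = 6^{−1} = 2 (mod 11).
  v = [8, 3, 2, 7, 2].
Step 2: syndromes of r = [6, 10, 4, 3, 4] (all sums mod 11).
  S_0 = Σ v_i r_i = 8·6 + 3·10 + 2·4 + 7·3 + 2·4 = 115 ≡ 5.
  S_1 = Σ v_i α_i r_i = 8·5·6 + 3·3·10 + 2·6·4 + 7·1·3 + 2·10·4 = 479 ≡ 6.
  α_i^2 mod 11 = [3, 9, 3, 1, 1].
  S_2 = Σ v_i α_i^2 r_i = 8·3·6 + 3·9·10 + 2·3·4 + 7·1·3 + 2·1·4 = 467 ≡ 5.
  S = (5, 6, 5) ≠ 0, so r is not a codeword (an error is present).
Step 3: locate the error. For a single error e at position i, S_ℓ = v_i·e·α_i^ℓ, so α_err = S_1/S_0.
  S_0^{−1} = 5^{−1} = 9 (mod 11), so α_err = 6·9 = 54 ≡ 10 = α_5. Error position i = 5.
  Consistency check: S_2/S_1 = 5·2 = 10 ≡ 10 = α_err ✓ (single-error assumption holds).
Step 4: error magnitude e = S_0/v_5 = S_0·∏_{j≠5}(α_5 − α_j) = 5·6 = 30 ≡ 8 (mod 11).
Step 5: correct position 5: c_5 = r_5 − e = 4 − 8 ≡ 7 (mod 11). Hence c = [6, 10, 4, 3, 7].
  Check: interpolating c through the α_i gives m(x) = 5 + 9·x (degree < 2) with m(α_i) = c_i for every i, so c is indeed a codeword.
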